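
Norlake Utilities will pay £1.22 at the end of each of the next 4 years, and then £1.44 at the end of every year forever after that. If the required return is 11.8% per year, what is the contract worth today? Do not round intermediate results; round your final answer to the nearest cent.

PV of 4-year annuity: £1.22 × [1 − (1+0.118)^−4] / 0.118 = 3.72123
Perpetuity value at year 4: £1.44 / 0.118 = 12.20339
PV of perpetuity: 12.20339 / (1+0.118)^4 = 7.81112
Total PV = 3.72123 + 7.81112 = 11.53235

£11.53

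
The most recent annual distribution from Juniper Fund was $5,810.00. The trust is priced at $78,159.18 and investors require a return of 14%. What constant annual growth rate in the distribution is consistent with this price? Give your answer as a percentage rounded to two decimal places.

P = D₀(1+g)/(r−g) ⇒ P(r−g) = D₀(1+g) ⇒ g(P+D₀) = P·r − D₀
g = (P·r − D₀)/(P + D₀) = ($78,159.18×0.14 − $5,810.00) / ($78,159.18 + $5,810.00) = 0.061121

6.11%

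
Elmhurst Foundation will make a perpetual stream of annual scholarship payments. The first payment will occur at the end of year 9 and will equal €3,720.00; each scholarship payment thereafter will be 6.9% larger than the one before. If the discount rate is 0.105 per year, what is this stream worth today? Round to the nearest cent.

Value at end of year 8: C₁ / (r − g) = €3,720.00 / (0.105 − 0.069) = €103,333.3333
Discount to today: PV = €103,333.3333 / (1 + 0.105)^8 = €103,333.3333 / 2.222789 = €46,488.14

€46488.14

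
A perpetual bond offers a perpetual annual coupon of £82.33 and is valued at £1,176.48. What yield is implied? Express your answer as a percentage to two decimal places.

P = C/r ⇒ r = C/P = £82.33/£1,176.48 = 0.069980

7.00%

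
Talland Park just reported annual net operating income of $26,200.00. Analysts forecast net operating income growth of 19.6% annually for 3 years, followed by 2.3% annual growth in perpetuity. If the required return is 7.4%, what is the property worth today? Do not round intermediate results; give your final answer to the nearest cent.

D_1 = 31335.20000
D_2 = 37476.89920
D_3 = 44822.37144
Terminal value at year 3: TV = D_3×(1+g_2)/(r−g_2) = 45853.28599/0.051 = 899084.03895
P_0 = D_1/(1+r)^1 + D_2/(1+r)^2 + D_3/(1+r)^3 + TV/(1+r)^3
    = 29176.16387 + 32490.40223 + 36181.11831 + 725750.66727 = 823598.35168

$823598.35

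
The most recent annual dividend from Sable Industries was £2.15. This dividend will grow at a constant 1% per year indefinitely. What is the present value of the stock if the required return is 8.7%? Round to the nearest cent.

D₁ = D₀ × (1 + g) = £2.15 × 1.01 = £2.1715
Growing perpetuity: P = D₁ / (r − g) = £2.1715 / (0.087 − 0.01) = £28.20

£28.20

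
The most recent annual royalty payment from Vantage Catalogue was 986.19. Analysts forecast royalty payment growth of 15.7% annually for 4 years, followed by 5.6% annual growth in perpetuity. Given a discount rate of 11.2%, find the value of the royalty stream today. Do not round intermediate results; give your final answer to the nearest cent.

26155.02

D_1 = 1141.02183
D_2 = 1320.16226
D_3 = 1527.42773
D_4 = 1767.23389
Terminal value at year 4: TV = D_4×(1+g_2)/(r−g_2) = 1866.19898/0.056 = 33324.98184
P_0 = D_1/(1+r)^1 + D_2/(1+r)^2 + D_3/(1+r)^3 + D_4/(1+r)^4 + TV/(1+r)^4
    = 1026.09877 + 1067.62255 + 1110.82670 + 1155.77922 + 21794.69383 = 26155.02106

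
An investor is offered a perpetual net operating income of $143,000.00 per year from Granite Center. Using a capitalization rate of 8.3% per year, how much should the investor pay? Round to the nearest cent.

Level perpetuity: PV = C / r = $143,000.00 / 0.083 = $1,722,891.57

$1722891.57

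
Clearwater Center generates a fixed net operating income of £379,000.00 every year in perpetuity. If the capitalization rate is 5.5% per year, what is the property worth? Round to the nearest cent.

£6890909.09

Level perpetuity: PV = C / r = £379,000.00 / 0.055 = £6,890,909.09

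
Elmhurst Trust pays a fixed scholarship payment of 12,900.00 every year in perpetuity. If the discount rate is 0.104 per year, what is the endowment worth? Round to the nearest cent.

124038.46

Level perpetuity: PV = C / r = 12,900.00 / 0.104 = 124,038.46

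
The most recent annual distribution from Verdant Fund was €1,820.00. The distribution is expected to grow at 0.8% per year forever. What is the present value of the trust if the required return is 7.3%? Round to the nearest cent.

€28224.00

D₁ = D₀ × (1 + g) = €1,820.00 × 1.008 = €1,834.5600
Growing perpetuity: P = D₁ / (r − g) = €1,834.5600 / (0.073 − 0.008) = €28,224.00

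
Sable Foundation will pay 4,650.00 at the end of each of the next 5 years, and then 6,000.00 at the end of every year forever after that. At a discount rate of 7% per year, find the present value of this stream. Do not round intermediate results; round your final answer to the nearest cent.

80179.02

PV of 5-year annuity: 4,650.00 × [1 − (1+0.07)^−5] / 0.07 = 19065.91808
Perpetuity value at year 5: 6,000.00 / 0.07 = 85714.28571
PV of perpetuity: 85714.28571 / (1+0.07)^5 = 61113.10110
Total PV = 19065.91808 + 61113.10110 = 80179.01918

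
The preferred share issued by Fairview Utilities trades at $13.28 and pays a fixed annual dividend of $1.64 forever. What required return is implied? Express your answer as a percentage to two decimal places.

P = C/r ⇒ r = C/P = $1.64/$13.28 = 0.123494

12.35%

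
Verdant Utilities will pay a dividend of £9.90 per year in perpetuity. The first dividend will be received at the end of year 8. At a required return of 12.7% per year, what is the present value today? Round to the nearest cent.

Value at end of year 7: C / r = £9.90 / 0.127 = £77.9528
Discount to today: PV = £77.9528 / (1 + 0.127)^7 = £77.9528 / 2.309231 = £33.76

£33.76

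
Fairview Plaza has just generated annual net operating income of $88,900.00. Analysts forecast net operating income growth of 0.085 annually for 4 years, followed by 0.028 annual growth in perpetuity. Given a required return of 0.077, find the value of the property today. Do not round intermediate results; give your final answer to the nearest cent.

$2283374.72

D_1 = 96456.50000
D_2 = 104655.30250
D_3 = 113551.00321
D_4 = 123202.83849
Terminal value at year 4: TV = D_4×(1+g_2)/(r−g_2) = 126652.51796/0.049 = 2584745.26455
P_0 = D_1/(1+r)^1 + D_2/(1+r)^2 + D_3/(1+r)^3 + D_4/(1+r)^4 + TV/(1+r)^4
    = 89560.35283 + 90225.61079 + 90895.81031 + 91570.98811 + 1921121.95458 = 2283374.71662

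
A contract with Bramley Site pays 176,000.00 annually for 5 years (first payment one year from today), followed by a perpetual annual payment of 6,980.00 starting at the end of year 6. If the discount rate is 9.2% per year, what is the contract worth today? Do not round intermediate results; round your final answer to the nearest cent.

729900.92

PV of 5-year annuity: 176,000.00 × [1 − (1+0.092)^−5] / 0.092 = 681040.80942
Perpetuity value at year 5: 6,980.00 / 0.092 = 75869.56522
PV of perpetuity: 75869.56522 / (1+0.092)^5 = 48860.10584
Total PV = 681040.80942 + 48860.10584 = 729900.91526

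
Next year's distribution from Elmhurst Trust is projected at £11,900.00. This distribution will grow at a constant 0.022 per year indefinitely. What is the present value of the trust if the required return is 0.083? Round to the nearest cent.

Growing perpetuity: P = D₁ / (r − g) = £11,900.0000 / (0.083 − 0.022) = £195,081.97

£195081.97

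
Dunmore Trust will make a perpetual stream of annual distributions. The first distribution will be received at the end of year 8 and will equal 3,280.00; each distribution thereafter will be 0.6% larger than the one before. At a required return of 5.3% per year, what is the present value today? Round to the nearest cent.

Value at end of year 7: C₁ / (r − g) = 3,280.00 / (0.053 − 0.006) = 69,787.2340
Discount to today: PV = 69,787.2340 / (1 + 0.053)^7 = 69,787.2340 / 1.435485 = 48,615.79

48615.79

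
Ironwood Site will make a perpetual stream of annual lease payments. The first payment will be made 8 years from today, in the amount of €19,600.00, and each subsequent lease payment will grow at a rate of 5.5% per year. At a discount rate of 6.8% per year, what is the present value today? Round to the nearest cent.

€951292.23

Value at end of year 7: C₁ / (r − g) = €19,600.00 / (0.068 − 0.055) = €1,507,692.3077
Discount to today: PV = €1,507,692.3077 / (1 + 0.068)^7 = €1,507,692.3077 / 1.584889 = €951,292.23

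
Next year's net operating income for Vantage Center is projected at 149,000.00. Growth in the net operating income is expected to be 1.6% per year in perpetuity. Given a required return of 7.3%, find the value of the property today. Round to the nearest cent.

Growing perpetuity: P = D₁ / (r − g) = 149,000.0000 / (0.073 − 0.016) = 2,614,035.09

2614035.09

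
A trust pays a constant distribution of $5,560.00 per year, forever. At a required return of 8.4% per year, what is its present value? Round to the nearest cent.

$66190.48

Level perpetuity: PV = C / r = $5,560.00 / 0.084 = $66,190.48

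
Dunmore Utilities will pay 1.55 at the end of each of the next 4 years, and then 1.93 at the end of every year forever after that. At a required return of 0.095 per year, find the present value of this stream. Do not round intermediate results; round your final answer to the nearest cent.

PV of 4-year annuity: 1.55 × [1 − (1+0.095)^−4] / 0.095 = 4.96695
Perpetuity value at year 4: 1.93 / 0.095 = 20.31579
PV of perpetuity: 20.31579 / (1+0.095)^4 = 14.13114
Total PV = 4.96695 + 14.13114 = 19.09809

19.10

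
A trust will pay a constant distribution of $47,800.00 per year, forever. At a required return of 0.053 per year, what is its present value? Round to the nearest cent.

Level perpetuity: PV = C / r = $47,800.00 / 0.053 = $901,886.79

$901886.79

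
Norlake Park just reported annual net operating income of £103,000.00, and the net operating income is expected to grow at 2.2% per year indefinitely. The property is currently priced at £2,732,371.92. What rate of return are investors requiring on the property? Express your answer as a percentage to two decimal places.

D₁ = £103,000.00 × 1.022 = £105,266.0000
P = D₁/(r − g) ⇒ r = D₁/P + g = £105,266.0000/£2,732,371.92 + 0.022 = 0.038526 + 0.022 = 0.060526

6.05%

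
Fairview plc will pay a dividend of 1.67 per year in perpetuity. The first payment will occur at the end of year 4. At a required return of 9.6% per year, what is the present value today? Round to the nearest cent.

13.21

Value at end of year 3: C / r = 1.67 / 0.096 = 17.3958
Discount to today: PV = 17.3958 / (1 + 0.096)^3 = 17.3958 / 1.316533 = 13.21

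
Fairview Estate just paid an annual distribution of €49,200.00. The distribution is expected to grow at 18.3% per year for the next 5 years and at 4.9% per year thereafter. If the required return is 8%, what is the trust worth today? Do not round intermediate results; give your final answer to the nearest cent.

€2951327.94

D_1 = 58203.60000
D_2 = 68854.85880
D_3 = 81455.29796
D_4 = 96361.61749
D_5 = 113995.79349
Terminal value at year 5: TV = D_5×(1+g_2)/(r−g_2) = 119581.58737/0.031 = 3857470.56026
P_0 = D_1/(1+r)^1 + D_2/(1+r)^2 + D_3/(1+r)^3 + D_4/(1+r)^4 + D_5/(1+r)^5 + TV/(1+r)^5
    = 53892.22222 + 59031.94342 + 64661.84172 + 70828.66552 + 77583.62158 + 2625329.64637 = 2951327.94083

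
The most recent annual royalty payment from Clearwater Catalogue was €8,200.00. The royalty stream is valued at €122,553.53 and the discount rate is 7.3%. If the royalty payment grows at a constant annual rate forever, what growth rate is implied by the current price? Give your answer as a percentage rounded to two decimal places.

P = D₀(1+g)/(r−g) ⇒ P(r−g) = D₀(1+g) ⇒ g(P+D₀) = P·r − D₀
g = (P·r − D₀)/(P + D₀) = (€122,553.53×0.073 − €8,200.00) / (€122,553.53 + €8,200.00) = 0.005709

0.57%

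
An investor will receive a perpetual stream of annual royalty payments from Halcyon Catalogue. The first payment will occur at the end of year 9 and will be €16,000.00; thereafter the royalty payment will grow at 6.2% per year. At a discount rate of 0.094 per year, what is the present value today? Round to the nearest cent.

€243686.48

Value at end of year 8: C₁ / (r − g) = €16,000.00 / (0.094 − 0.062) = €500,000.0000
Discount to today: PV = €500,000.0000 / (1 + 0.094)^8 = €500,000.0000 / 2.051817 = €243,686.48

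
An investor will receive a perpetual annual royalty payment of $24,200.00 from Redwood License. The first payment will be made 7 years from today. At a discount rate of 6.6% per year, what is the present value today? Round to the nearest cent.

$249878.10

Value at end of year 6: C / r = $24,200.00 / 0.066 = $366,666.6667
Discount to today: PV = $366,666.6667 / (1 + 0.066)^6 = $366,666.6667 / 1.467382 = $249,878.10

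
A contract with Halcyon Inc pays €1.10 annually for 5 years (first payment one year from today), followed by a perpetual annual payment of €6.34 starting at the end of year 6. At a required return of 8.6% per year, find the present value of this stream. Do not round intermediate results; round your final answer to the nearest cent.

PV of 5-year annuity: €1.10 × [1 − (1+0.086)^−5] / 0.086 = 4.32339
Perpetuity value at year 5: €6.34 / 0.086 = 73.72093
PV of perpetuity: 73.72093 / (1+0.086)^5 = 48.80246
Total PV = 4.32339 + 48.80246 = 53.12585

€53.13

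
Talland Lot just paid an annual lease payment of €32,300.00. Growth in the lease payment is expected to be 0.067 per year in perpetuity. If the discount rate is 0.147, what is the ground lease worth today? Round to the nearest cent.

€430801.25

D₁ = D₀ × (1 + g) = €32,300.00 × 1.067 = €34,464.1000
Growing perpetuity: P = D₁ / (r − g) = €34,464.1000 / (0.147 − 0.067) = €430,801.25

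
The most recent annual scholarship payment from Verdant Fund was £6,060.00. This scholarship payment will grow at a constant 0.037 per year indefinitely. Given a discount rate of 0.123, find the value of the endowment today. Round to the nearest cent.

D₁ = D₀ × (1 + g) = £6,060.00 × 1.037 = £6,284.2200
Growing perpetuity: P = D₁ / (r − g) = £6,284.2200 / (0.123 − 0.037) = £73,072.33

£73072.33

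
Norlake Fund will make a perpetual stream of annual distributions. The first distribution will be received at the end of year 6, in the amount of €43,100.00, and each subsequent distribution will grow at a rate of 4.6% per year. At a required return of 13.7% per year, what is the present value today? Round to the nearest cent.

€249249.07

Value at end of year 5: C₁ / (r − g) = €43,100.00 / (0.137 − 0.046) = €473,626.3736
Discount to today: PV = €473,626.3736 / (1 + 0.137)^5 = €473,626.3736 / 1.900213 = €249,249.07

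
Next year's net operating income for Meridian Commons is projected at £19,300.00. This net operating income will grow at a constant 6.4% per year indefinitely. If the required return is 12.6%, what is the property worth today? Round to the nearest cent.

Growing perpetuity: P = D₁ / (r − g) = £19,300.0000 / (0.126 − 0.064) = £311,290.32

£311290.32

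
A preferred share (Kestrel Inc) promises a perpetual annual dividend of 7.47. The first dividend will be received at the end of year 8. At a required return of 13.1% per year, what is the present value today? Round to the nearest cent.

Value at end of year 7: C / r = 7.47 / 0.131 = 57.0229
Discount to today: PV = 57.0229 / (1 + 0.131)^7 = 57.0229 / 2.367218 = 24.09

24.09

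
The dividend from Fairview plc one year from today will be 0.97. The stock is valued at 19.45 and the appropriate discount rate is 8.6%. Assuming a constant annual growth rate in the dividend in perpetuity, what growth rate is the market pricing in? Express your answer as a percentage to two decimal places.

3.61%

P = D₁/(r−g) ⇒ g = r − D₁/P = 0.086 − 0.97/19.45 = 0.036129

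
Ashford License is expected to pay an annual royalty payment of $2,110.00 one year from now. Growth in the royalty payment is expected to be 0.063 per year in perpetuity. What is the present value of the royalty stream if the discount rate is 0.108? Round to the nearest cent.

Growing perpetuity: P = D₁ / (r − g) = $2,110.0000 / (0.108 − 0.063) = $46,888.89

$46888.89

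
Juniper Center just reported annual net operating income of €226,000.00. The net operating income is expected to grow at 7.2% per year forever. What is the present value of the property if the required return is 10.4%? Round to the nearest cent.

€7571000.00

D₁ = D₀ × (1 + g) = €226,000.00 × 1.072 = €242,272.0000
Growing perpetuity: P = D₁ / (r − g) = €242,272.0000 / (0.104 − 0.072) = €7,571,000.00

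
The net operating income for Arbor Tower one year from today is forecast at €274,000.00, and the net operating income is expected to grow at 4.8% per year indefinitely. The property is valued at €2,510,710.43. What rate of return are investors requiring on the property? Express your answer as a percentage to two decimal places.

P = D₁/(r − g) ⇒ r = D₁/P + g = €274,000.0000/€2,510,710.43 + 0.048 = 0.109132 + 0.048 = 0.157132

15.71%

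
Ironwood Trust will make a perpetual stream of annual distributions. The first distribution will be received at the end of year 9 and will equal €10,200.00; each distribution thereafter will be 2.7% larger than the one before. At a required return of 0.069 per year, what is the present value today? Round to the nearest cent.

Value at end of year 8: C₁ / (r − g) = €10,200.00 / (0.069 − 0.027) = €242,857.1429
Discount to today: PV = €242,857.1429 / (1 + 0.069)^8 = €242,857.1429 / 1.705382 = €142,406.31

€142406.31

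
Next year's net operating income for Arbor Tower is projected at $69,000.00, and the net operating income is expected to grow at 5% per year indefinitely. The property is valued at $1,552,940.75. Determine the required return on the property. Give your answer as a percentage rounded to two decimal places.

P = D₁/(r − g) ⇒ r = D₁/P + g = $69,000.0000/$1,552,940.75 + 0.05 = 0.044432 + 0.05 = 0.094432

9.44%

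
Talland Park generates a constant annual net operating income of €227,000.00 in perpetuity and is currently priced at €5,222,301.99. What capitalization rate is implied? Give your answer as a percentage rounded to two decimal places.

4.35%

P = C/r ⇒ r = C/P = €227,000.00/€5,222,301.99 = 0.043467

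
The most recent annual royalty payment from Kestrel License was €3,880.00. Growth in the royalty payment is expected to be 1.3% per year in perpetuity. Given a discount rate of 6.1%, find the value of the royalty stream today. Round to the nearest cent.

€81884.17

D₁ = D₀ × (1 + g) = €3,880.00 × 1.013 = €3,930.4400
Growing perpetuity: P = D₁ / (r − g) = €3,930.4400 / (0.061 − 0.013) = €81,884.17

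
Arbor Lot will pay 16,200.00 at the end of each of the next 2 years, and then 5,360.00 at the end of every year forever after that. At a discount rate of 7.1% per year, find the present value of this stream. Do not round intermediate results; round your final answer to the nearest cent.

95064.74

PV of 2-year annuity: 16,200.00 × [1 − (1+0.071)^−2] / 0.071 = 29249.34680
Perpetuity value at year 2: 5,360.00 / 0.071 = 75492.95775
PV of perpetuity: 75492.95775 / (1+0.071)^2 = 65815.39609
Total PV = 29249.34680 + 65815.39609 = 95064.74289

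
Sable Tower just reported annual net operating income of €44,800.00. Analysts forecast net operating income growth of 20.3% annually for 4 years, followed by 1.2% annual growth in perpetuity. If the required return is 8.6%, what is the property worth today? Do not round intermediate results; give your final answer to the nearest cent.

€1155458.90

D_1 = 53894.40000
D_2 = 64834.96320
D_3 = 77996.46073
D_4 = 93829.74226
Terminal value at year 4: TV = D_4×(1+g_2)/(r−g_2) = 94955.69916/0.074 = 1283185.12385
P_0 = D_1/(1+r)^1 + D_2/(1+r)^2 + D_3/(1+r)^3 + D_4/(1+r)^4 + TV/(1+r)^4
    = 49626.51934 + 54973.02280 + 60895.53078 + 67456.09902 + 922507.73249 = 1155458.90443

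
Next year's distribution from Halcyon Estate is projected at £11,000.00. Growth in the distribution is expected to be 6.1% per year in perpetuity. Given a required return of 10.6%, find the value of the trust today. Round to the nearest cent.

£244444.44

Growing perpetuity: P = D₁ / (r − g) = £11,000.0000 / (0.106 − 0.061) = £244,444.44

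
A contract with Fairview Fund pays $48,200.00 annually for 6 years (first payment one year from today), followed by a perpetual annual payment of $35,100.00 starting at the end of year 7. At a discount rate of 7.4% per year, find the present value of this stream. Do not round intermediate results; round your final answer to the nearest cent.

PV of 6-year annuity: $48,200.00 × [1 − (1+0.074)^−6] / 0.074 = 226937.42080
Perpetuity value at year 6: $35,100.00 / 0.074 = 474324.32432
PV of perpetuity: 474324.32432 / (1+0.074)^6 = 309064.91623
Total PV = 226937.42080 + 309064.91623 = 536002.33703

$536002.34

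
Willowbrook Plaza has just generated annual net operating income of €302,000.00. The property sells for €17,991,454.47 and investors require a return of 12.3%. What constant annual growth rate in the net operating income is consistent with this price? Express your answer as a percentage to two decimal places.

P = D₀(1+g)/(r−g) ⇒ P(r−g) = D₀(1+g) ⇒ g(P+D₀) = P·r − D₀
g = (P·r − D₀)/(P + D₀) = (€17,991,454.47×0.123 − €302,000.00) / (€17,991,454.47 + €302,000.00) = 0.104461

10.45%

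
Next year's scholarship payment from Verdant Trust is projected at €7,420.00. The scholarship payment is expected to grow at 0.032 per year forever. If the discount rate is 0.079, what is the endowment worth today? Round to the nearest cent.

Growing perpetuity: P = D₁ / (r − g) = €7,420.0000 / (0.079 − 0.032) = €157,872.34

€157872.34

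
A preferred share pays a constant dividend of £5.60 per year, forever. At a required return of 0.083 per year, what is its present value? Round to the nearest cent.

£67.47

Level perpetuity: PV = C / r = £5.60 / 0.083 = £67.47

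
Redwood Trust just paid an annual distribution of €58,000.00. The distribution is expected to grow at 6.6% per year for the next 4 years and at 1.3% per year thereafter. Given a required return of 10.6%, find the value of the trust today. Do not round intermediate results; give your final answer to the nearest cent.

D_1 = 61828.00000
D_2 = 65908.64800
D_3 = 70258.61877
D_4 = 74895.68761
Terminal value at year 4: TV = D_4×(1+g_2)/(r−g_2) = 75869.33155/0.093 = 815799.26393
P_0 = D_1/(1+r)^1 + D_2/(1+r)^2 + D_3/(1+r)^3 + D_4/(1+r)^4 + TV/(1+r)^4
    = 55902.35081 + 53880.56597 + 51931.90174 + 50053.71362 + 545208.73003 = 756977.26217

€756977.26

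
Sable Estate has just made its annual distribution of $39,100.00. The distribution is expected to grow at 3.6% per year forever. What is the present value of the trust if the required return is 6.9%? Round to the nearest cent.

D₁ = D₀ × (1 + g) = $39,100.00 × 1.036 = $40,507.6000
Growing perpetuity: P = D₁ / (r − g) = $40,507.6000 / (0.069 − 0.036) = $1,227,503.03

$1227503.03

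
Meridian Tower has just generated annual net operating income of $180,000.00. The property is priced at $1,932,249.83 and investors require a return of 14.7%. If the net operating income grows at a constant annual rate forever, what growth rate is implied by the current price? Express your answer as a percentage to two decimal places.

4.93%

P = D₀(1+g)/(r−g) ⇒ P(r−g) = D₀(1+g) ⇒ g(P+D₀) = P·r − D₀
g = (P·r − D₀)/(P + D₀) = ($1,932,249.83×0.147 − $180,000.00) / ($1,932,249.83 + $180,000.00) = 0.049256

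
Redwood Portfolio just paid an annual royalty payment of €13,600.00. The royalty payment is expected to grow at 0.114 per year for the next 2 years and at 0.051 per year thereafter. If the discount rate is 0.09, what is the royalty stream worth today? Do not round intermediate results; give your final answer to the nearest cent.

D_1 = 15150.40000
D_2 = 16877.54560
Terminal value at year 2: TV = D_2×(1+g_2)/(r−g_2) = 17738.30043/0.039 = 454828.21604
P_0 = D_1/(1+r)^1 + D_2/(1+r)^2 + TV/(1+r)^2
    = 13899.44954 + 14205.49247 + 382819.80981 = 410924.75182

€410924.75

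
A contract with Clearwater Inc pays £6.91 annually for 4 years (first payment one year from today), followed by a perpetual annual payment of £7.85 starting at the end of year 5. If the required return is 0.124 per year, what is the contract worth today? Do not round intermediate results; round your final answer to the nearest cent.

£60.48

PV of 4-year annuity: £6.91 × [1 − (1+0.124)^−4] / 0.124 = 20.81249
Perpetuity value at year 4: £7.85 / 0.124 = 63.30645
PV of perpetuity: 63.30645 / (1+0.124)^4 = 39.66274
Total PV = 20.81249 + 39.66274 = 60.47523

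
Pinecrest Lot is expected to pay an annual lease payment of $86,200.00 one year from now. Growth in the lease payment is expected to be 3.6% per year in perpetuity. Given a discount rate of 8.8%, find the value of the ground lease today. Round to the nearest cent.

Growing perpetuity: P = D₁ / (r − g) = $86,200.0000 / (0.088 − 0.036) = $1,657,692.31

$1657692.31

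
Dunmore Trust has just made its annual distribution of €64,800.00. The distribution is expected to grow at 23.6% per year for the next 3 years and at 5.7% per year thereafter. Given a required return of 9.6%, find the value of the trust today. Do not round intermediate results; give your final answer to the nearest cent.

D_1 = 80092.80000
D_2 = 98994.70080
D_3 = 122357.45019
Terminal value at year 3: TV = D_3×(1+g_2)/(r−g_2) = 129331.82485/0.039 = 3316200.63717
P_0 = D_1/(1+r)^1 + D_2/(1+r)^2 + D_3/(1+r)^3 + TV/(1+r)^3
    = 73077.37226 + 82412.07310 + 92939.16273 + 2518889.61549 = 2767318.22358

€2767318.22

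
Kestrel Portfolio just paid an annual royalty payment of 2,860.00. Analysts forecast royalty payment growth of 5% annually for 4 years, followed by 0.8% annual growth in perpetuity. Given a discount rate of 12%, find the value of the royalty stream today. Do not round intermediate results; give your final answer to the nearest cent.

D_1 = 3003.00000
D_2 = 3153.15000
D_3 = 3310.80750
D_4 = 3476.34787
Terminal value at year 4: TV = D_4×(1+g_2)/(r−g_2) = 3504.15866/0.112 = 31287.13087
P_0 = D_1/(1+r)^1 + D_2/(1+r)^2 + D_3/(1+r)^3 + D_4/(1+r)^4 + TV/(1+r)^4
    = 2681.25000 + 2513.67188 + 2356.56738 + 2209.28192 + 19883.53729 = 29644.30847

29644.31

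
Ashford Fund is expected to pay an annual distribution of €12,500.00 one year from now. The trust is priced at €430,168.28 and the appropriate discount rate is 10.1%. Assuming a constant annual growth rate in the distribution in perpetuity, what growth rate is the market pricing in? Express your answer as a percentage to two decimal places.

7.19%

P = D₁/(r−g) ⇒ g = r − D₁/P = 0.101 − €12,500.00/€430,168.28 = 0.071942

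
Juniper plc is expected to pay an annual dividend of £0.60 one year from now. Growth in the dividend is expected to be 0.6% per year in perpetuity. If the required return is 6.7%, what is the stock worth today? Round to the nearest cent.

Growing perpetuity: P = D₁ / (r − g) = £0.6000 / (0.067 − 0.006) = £9.84

£9.84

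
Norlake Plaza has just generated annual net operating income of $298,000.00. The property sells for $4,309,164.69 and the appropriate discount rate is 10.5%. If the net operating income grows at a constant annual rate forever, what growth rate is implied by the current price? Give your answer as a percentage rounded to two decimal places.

P = D₀(1+g)/(r−g) ⇒ P(r−g) = D₀(1+g) ⇒ g(P+D₀) = P·r − D₀
g = (P·r − D₀)/(P + D₀) = ($4,309,164.69×0.105 − $298,000.00) / ($4,309,164.69 + $298,000.00) = 0.033527

3.35%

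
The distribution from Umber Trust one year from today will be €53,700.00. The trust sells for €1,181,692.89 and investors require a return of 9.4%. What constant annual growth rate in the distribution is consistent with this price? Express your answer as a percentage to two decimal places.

P = D₁/(r−g) ⇒ g = r − D₁/P = 0.094 − €53,700.00/€1,181,692.89 = 0.048557

4.86%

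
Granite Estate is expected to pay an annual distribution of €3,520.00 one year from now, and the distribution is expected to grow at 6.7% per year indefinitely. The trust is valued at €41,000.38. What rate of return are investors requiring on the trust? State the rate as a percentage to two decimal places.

P = D₁/(r − g) ⇒ r = D₁/P + g = €3,520.0000/€41,000.38 + 0.067 = 0.085853 + 0.067 = 0.152853

15.29%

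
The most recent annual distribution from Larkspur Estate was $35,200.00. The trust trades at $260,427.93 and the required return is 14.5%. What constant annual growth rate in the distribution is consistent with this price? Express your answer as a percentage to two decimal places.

0.87%

P = D₀(1+g)/(r−g) ⇒ P(r−g) = D₀(1+g) ⇒ g(P+D₀) = P·r − D₀
g = (P·r − D₀)/(P + D₀) = ($260,427.93×0.145 − $35,200.00) / ($260,427.93 + $35,200.00) = 0.008666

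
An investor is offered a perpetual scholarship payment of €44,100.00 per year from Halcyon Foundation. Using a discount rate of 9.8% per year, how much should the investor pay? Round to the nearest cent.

€450000.00

Level perpetuity: PV = C / r = €44,100.00 / 0.098 = €450,000.00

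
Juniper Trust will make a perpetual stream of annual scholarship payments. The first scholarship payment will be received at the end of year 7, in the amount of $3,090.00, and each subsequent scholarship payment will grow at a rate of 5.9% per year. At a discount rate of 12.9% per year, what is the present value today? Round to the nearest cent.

Value at end of year 6: C₁ / (r − g) = $3,090.00 / (0.129 − 0.059) = $44,142.8571
Discount to today: PV = $44,142.8571 / (1 + 0.129)^6 = $44,142.8571 / 2.070922 = $21,315.56

$21315.56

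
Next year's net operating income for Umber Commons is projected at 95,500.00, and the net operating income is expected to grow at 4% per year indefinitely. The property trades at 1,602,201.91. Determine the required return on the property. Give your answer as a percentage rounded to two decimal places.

9.96%

P = D₁/(r − g) ⇒ r = D₁/P + g = 95,500.0000/1,602,201.91 + 0.04 = 0.059605 + 0.04 = 0.099605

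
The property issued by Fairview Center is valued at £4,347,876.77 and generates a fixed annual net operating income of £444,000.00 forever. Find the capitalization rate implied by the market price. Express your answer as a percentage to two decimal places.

10.21%

P = C/r ⇒ r = C/P = £444,000.00/£4,347,876.77 = 0.102119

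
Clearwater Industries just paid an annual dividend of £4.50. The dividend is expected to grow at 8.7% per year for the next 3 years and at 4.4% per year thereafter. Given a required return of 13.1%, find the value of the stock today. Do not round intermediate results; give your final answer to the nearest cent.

£60.42

D_1 = 4.89150
D_2 = 5.31706
D_3 = 5.77964
Terminal value at year 3: TV = D_3×(1+g_2)/(r−g_2) = 6.03395/0.087 = 69.35574
P_0 = D_1/(1+r)^1 + D_2/(1+r)^2 + D_3/(1+r)^3 + TV/(1+r)^3
    = 4.32493 + 4.15668 + 3.99497 + 47.93962 = 60.41620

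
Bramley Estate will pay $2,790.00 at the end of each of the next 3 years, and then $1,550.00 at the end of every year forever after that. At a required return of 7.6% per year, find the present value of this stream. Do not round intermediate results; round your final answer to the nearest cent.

PV of 3-year annuity: $2,790.00 × [1 − (1+0.076)^−3] / 0.076 = 7242.31354
Perpetuity value at year 3: $1,550.00 / 0.076 = 20394.73684
PV of perpetuity: 20394.73684 / (1+0.076)^3 = 16371.22932
Total PV = 7242.31354 + 16371.22932 = 23613.54286

$23613.54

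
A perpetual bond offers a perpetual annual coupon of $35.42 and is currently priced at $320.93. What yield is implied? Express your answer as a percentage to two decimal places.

P = C/r ⇒ r = C/P = $35.42/$320.93 = 0.110367

11.04%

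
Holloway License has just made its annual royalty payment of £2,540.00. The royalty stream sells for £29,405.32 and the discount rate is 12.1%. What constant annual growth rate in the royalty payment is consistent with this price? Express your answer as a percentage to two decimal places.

P = D₀(1+g)/(r−g) ⇒ P(r−g) = D₀(1+g) ⇒ g(P+D₀) = P·r − D₀
g = (P·r − D₀)/(P + D₀) = (£29,405.32×0.121 − £2,540.00) / (£29,405.32 + £2,540.00) = 0.031868

3.19%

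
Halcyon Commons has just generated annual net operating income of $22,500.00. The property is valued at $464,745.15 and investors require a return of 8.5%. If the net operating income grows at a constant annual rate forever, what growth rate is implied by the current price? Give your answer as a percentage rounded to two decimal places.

P = D₀(1+g)/(r−g) ⇒ P(r−g) = D₀(1+g) ⇒ g(P+D₀) = P·r − D₀
g = (P·r − D₀)/(P + D₀) = ($464,745.15×0.085 − $22,500.00) / ($464,745.15 + $22,500.00) = 0.034897

3.49%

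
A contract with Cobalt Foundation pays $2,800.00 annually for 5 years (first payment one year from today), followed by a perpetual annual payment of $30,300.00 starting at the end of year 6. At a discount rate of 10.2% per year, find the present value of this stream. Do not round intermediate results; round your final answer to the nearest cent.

PV of 5-year annuity: $2,800.00 × [1 − (1+0.102)^−5] / 0.102 = 10560.19333
Perpetuity value at year 5: $30,300.00 / 0.102 = 297058.82353
PV of perpetuity: 297058.82353 / (1+0.102)^5 = 182782.44574
Total PV = 10560.19333 + 182782.44574 = 193342.63907

$193342.64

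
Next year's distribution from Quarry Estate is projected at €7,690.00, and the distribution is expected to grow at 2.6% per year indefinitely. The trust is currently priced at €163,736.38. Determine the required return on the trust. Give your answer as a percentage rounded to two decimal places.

P = D₁/(r − g) ⇒ r = D₁/P + g = €7,690.0000/€163,736.38 + 0.026 = 0.046966 + 0.026 = 0.072966

7.30%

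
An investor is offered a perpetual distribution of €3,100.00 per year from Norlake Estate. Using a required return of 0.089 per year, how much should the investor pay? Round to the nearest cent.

€34831.46

Level perpetuity: PV = C / r = €3,100.00 / 0.089 = €34,831.46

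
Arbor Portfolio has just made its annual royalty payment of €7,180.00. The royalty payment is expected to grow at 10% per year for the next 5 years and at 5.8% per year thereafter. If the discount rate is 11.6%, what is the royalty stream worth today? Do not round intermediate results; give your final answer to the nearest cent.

€156234.84

D_1 = 7898.00000
D_2 = 8687.80000
D_3 = 9556.58000
D_4 = 10512.23800
D_5 = 11563.46180
Terminal value at year 5: TV = D_5×(1+g_2)/(r−g_2) = 12234.14258/0.058 = 210933.49283
P_0 = D_1/(1+r)^1 + D_2/(1+r)^2 + D_3/(1+r)^3 + D_4/(1+r)^4 + D_5/(1+r)^5 + TV/(1+r)^5
    = 7077.06093 + 6975.59769 + 6875.58912 + 6777.01437 + 6679.85287 + 121849.72999 = 156234.84498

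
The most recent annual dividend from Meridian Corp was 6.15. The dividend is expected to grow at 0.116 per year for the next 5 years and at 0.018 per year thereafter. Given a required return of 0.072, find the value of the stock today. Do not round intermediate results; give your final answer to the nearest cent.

176.52

D_1 = 6.86340
D_2 = 7.65955
D_3 = 8.54806
D_4 = 9.53964
D_5 = 10.64624
Terminal value at year 5: TV = D_5×(1+g_2)/(r−g_2) = 10.83787/0.054 = 200.70126
P_0 = D_1/(1+r)^1 + D_2/(1+r)^2 + D_3/(1+r)^3 + D_4/(1+r)^4 + D_5/(1+r)^5 + TV/(1+r)^5
    = 6.40243 + 6.66521 + 6.93878 + 7.22358 + 7.52007 + 141.76734 = 176.51742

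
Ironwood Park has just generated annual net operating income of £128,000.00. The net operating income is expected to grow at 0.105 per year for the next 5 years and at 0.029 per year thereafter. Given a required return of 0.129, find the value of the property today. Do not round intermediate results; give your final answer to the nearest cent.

£1783275.41

D_1 = 141440.00000
D_2 = 156291.20000
D_3 = 172701.77600
D_4 = 190835.46248
D_5 = 210873.18604
Terminal value at year 5: TV = D_5×(1+g_2)/(r−g_2) = 216988.50844/0.1 = 2169885.08436
P_0 = D_1/(1+r)^1 + D_2/(1+r)^2 + D_3/(1+r)^3 + D_4/(1+r)^4 + D_5/(1+r)^5 + TV/(1+r)^5
    = 125279.00797 + 122615.85811 + 120009.32083 + 117458.19266 + 114961.29574 + 1182951.73316 = 1783275.40847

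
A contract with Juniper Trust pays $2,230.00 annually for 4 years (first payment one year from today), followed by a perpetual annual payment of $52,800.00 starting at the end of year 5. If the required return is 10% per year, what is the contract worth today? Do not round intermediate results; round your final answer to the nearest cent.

$367699.90

PV of 4-year annuity: $2,230.00 × [1 − (1+0.1)^−4] / 0.1 = 7068.79995
Perpetuity value at year 4: $52,800.00 / 0.1 = 528000.00000
PV of perpetuity: 528000.00000 / (1+0.1)^4 = 360631.10443
Total PV = 7068.79995 + 360631.10443 = 367699.90438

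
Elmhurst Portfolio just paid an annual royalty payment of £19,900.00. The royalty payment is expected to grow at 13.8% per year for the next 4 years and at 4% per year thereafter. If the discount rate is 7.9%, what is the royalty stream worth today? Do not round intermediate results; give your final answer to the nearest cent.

D_1 = 22646.20000
D_2 = 25771.37560
D_3 = 29327.82543
D_4 = 33375.06534
Terminal value at year 4: TV = D_4×(1+g_2)/(r−g_2) = 34710.06796/0.039 = 890001.74247
P_0 = D_1/(1+r)^1 + D_2/(1+r)^2 + D_3/(1+r)^3 + D_4/(1+r)^4 + TV/(1+r)^4
    = 20988.13716 + 22135.77395 + 23346.16381 + 24622.73811 + 656606.34960 = 747699.16264

£747699.16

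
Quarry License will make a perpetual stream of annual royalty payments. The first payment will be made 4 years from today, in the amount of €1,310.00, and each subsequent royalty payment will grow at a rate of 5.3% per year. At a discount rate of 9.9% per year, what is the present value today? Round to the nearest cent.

Value at end of year 3: C₁ / (r − g) = €1,310.00 / (0.099 − 0.053) = €28,478.2609
Discount to today: PV = €28,478.2609 / (1 + 0.099)^3 = €28,478.2609 / 1.327373 = €21,454.60

€21454.60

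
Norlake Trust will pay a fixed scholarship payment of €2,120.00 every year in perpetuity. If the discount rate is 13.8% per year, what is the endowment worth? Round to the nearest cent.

Level perpetuity: PV = C / r = €2,120.00 / 0.138 = €15,362.32

€15362.32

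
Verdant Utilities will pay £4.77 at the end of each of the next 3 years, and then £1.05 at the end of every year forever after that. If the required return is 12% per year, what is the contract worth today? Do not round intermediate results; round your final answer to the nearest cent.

PV of 3-year annuity: £4.77 × [1 − (1+0.12)^−3] / 0.12 = 11.45674
Perpetuity value at year 3: £1.05 / 0.12 = 8.75000
PV of perpetuity: 8.75000 / (1+0.12)^3 = 6.22808
Total PV = 11.45674 + 6.22808 = 17.68481

£17.68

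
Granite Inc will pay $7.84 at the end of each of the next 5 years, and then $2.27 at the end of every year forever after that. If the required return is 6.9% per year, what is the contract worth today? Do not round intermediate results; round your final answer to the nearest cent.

PV of 5-year annuity: $7.84 × [1 − (1+0.069)^−5] / 0.069 = 32.23180
Perpetuity value at year 5: $2.27 / 0.069 = 32.89855
PV of perpetuity: 32.89855 / (1+0.069)^5 = 23.56613
Total PV = 32.23180 + 23.56613 = 55.79793

$55.80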